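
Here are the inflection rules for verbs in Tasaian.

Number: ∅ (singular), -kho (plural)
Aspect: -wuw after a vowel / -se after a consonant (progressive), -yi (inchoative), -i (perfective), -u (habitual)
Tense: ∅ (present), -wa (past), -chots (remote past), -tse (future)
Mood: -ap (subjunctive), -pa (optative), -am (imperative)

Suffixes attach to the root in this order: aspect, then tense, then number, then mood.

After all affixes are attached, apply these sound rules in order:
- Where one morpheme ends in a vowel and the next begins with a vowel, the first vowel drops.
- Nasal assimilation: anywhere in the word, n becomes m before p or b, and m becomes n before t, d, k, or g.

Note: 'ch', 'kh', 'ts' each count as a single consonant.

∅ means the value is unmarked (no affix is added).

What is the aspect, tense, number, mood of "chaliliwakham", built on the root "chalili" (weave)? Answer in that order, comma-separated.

Segment: chalili-i-wa-kho-am.
aspect: -i → perfective.
tense: -wa → past.
number: -kho → plural.
mood: -am → imperative.

perfective, past, plural, imperative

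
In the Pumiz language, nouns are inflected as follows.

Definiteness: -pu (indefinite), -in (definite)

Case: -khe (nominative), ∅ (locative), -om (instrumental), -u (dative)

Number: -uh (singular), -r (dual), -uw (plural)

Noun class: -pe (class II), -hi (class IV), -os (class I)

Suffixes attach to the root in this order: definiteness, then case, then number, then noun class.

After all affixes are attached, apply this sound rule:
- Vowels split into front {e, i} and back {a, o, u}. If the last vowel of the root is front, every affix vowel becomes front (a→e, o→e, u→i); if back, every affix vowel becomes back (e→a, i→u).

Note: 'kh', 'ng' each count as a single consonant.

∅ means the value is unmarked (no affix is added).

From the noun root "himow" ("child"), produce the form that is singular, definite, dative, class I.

Attach definiteness definite -in → himowin.
Attach case dative -u → himowinu.
Attach number singular -uh → himowinuuh.
Attach noun class class I -os → himowinuuhos.
Apply vowel harmony: himowinuuhos → himowunuuhos.

himowunuuhos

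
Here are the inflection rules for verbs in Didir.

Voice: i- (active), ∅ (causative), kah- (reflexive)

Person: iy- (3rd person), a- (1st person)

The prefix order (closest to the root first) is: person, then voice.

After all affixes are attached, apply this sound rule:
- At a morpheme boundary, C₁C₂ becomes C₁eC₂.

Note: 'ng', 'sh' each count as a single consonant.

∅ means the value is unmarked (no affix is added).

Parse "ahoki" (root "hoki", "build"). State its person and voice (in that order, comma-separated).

Segment: a-hoki.
person: a- → 1st person.
voice: ∅ → causative.

1st person, causative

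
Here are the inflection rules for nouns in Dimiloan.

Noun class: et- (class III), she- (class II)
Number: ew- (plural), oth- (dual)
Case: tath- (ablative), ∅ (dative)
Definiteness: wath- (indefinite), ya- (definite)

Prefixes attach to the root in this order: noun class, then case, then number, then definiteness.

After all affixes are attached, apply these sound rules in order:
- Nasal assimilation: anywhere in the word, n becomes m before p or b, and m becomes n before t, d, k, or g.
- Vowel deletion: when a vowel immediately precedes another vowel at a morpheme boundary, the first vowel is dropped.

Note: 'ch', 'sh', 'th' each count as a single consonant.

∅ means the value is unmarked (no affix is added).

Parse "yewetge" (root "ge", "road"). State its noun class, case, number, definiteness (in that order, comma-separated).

Segment: ya-ew-et-ge.
noun class: et- → class III.
case: ∅ → dative.
number: ew- → plural.
definiteness: ya- → definite.

class III, dative, plural, definite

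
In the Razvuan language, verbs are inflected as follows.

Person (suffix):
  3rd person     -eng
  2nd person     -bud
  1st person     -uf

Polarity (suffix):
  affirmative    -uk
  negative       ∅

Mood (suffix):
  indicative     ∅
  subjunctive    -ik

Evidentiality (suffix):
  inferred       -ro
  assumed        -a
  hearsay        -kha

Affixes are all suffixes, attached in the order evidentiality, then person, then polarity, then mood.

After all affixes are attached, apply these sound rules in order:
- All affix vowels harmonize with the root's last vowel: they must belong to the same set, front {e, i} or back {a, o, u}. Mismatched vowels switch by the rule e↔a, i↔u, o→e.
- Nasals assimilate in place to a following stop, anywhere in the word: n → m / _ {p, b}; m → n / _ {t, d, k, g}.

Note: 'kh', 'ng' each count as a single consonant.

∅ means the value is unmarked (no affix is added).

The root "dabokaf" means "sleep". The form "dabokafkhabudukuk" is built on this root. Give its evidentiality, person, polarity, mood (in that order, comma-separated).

Segment: dabokaf-kha-bud-uk-ik.
evidentiality: -kha → hearsay.
person: -bud → 2nd person.
polarity: -uk → affirmative.
mood: -ik → subjunctive.

hearsay, 2nd person, affirmative, subjunctive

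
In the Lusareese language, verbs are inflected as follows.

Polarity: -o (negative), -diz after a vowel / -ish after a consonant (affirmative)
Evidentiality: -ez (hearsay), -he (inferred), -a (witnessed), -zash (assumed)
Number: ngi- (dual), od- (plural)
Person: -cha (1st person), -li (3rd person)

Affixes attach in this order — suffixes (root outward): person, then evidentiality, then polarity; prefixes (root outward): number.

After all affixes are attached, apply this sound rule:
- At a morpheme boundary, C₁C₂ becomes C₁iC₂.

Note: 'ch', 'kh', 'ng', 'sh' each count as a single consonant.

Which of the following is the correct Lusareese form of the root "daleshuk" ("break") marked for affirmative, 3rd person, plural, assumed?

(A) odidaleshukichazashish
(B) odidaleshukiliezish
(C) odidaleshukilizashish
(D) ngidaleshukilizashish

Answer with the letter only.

C

Attach person 3rd person -li → daleshukli.
Attach evidentiality assumed -zash → daleshuklizash.
Attach polarity affirmative -ish (after consonant 'sh') → daleshuklizashish.
Attach number plural od- → oddaleshuklizashish.
Apply epenthesis: oddaleshuklizashish → odidaleshukilizashish.
So the correct form is odidaleshukilizashish, option (C).
(B) odidaleshukiliezish is wrong: it uses hearsay instead of assumed for evidentiality.
(D) ngidaleshukilizashish is wrong: it uses dual instead of plural for number.
(A) odidaleshukichazashish is wrong: it uses 1st person instead of 3rd person for person.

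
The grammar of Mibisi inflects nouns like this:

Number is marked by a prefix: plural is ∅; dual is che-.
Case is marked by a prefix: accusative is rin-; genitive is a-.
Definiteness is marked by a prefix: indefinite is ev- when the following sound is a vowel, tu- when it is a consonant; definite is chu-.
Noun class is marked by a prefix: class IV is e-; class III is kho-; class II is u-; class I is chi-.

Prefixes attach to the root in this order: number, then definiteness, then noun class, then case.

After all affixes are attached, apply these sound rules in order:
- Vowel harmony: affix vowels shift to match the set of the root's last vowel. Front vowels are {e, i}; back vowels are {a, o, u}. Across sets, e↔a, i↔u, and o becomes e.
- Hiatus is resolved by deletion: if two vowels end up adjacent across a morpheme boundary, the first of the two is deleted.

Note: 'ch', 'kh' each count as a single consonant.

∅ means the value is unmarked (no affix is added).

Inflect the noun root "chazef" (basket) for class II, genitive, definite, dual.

Attach number dual che- → chechazef.
Attach definiteness definite chu- → chuchechazef.
Attach noun class class II u- → uchuchechazef.
Attach case genitive a- → auchuchechazef.
Apply vowel harmony: auchuchechazef → eichichechazef.
Apply vowel deletion: eichichechazef → ichichechazef.

ichichechazef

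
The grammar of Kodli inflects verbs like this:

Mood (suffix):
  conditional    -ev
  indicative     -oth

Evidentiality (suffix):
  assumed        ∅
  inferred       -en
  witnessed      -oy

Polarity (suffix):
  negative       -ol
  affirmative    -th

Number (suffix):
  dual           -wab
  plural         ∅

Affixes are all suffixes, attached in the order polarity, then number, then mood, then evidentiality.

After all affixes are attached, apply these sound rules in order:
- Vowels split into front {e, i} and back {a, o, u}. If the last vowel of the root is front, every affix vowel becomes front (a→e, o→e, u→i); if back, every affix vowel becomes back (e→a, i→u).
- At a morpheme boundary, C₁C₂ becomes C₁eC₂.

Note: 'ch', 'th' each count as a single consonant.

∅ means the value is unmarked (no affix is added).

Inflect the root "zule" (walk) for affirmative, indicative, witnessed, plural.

Attach polarity affirmative -th → zuleth.
number = plural: zero marking, form stays zuleth.
Attach mood indicative -oth → zulethoth.
Attach evidentiality witnessed -oy → zulethothoy.
Apply vowel harmony: zulethothoy → zulethethey.
Epenthesis: no change.

zulethethey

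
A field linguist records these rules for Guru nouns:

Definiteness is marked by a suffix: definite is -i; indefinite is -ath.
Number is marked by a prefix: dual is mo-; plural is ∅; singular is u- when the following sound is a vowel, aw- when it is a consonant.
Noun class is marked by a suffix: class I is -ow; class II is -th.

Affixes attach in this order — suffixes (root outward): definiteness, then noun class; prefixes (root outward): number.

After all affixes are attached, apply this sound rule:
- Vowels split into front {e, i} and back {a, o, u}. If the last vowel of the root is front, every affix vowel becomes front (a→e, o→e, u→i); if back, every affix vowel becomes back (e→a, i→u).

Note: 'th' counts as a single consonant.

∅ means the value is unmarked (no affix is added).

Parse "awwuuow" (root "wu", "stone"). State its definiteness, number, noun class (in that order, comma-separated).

Segment: aw-wu-i-ow.
definiteness: -i → definite.
number: u/aw- → singular.
noun class: -ow → class I.

definite, singular, class I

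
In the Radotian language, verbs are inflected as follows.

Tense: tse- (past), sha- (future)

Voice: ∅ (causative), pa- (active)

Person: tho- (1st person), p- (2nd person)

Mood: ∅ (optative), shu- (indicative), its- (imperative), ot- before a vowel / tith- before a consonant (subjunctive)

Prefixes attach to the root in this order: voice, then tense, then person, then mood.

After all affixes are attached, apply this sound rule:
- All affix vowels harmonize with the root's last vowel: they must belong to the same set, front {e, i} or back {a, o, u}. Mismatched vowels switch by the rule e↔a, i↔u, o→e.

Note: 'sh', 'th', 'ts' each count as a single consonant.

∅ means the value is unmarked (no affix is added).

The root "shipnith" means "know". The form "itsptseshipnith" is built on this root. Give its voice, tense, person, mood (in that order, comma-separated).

Segment: its-p-tse-shipnith.
voice: ∅ → causative.
tense: tse- → past.
person: p- → 2nd person.
mood: its- → imperative.

causative, past, 2nd person, imperative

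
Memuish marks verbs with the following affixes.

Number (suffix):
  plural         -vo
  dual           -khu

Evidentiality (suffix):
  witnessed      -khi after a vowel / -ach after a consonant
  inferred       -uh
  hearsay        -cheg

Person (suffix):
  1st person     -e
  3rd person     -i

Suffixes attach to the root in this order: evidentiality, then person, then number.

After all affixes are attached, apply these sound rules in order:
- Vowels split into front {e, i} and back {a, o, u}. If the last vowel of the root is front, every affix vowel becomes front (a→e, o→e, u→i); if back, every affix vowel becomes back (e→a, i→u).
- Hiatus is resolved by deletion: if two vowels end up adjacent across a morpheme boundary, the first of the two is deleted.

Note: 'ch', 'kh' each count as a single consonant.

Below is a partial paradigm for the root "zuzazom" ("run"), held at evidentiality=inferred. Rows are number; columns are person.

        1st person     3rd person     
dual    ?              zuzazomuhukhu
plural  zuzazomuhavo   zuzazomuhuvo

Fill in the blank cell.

zuzazomuhakhu

Attach evidentiality inferred -uh → zuzazomuh.
Attach person 1st person -e → zuzazomuhe.
Attach number dual -khu → zuzazomuhekhu.
Apply vowel harmony: zuzazomuhekhu → zuzazomuhakhu.
Vowel deletion: no change.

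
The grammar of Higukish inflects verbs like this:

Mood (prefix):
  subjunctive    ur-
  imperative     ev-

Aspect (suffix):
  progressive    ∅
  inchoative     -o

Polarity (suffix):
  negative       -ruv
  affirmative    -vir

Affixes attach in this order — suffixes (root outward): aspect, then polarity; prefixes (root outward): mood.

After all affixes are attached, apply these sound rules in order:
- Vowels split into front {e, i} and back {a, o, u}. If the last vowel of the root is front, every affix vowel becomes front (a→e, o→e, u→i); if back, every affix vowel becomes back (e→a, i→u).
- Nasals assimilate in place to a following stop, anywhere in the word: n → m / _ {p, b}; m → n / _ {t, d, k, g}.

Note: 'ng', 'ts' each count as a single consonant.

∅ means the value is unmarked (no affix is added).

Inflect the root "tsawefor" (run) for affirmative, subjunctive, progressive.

urtsaweforvur

aspect = progressive: zero marking, form stays tsawefor.
Attach mood subjunctive ur- → urtsawefor.
Attach polarity affirmative -vir → urtsaweforvir.
Apply vowel harmony: urtsaweforvir → urtsaweforvur.
Nasal assimilation: no change.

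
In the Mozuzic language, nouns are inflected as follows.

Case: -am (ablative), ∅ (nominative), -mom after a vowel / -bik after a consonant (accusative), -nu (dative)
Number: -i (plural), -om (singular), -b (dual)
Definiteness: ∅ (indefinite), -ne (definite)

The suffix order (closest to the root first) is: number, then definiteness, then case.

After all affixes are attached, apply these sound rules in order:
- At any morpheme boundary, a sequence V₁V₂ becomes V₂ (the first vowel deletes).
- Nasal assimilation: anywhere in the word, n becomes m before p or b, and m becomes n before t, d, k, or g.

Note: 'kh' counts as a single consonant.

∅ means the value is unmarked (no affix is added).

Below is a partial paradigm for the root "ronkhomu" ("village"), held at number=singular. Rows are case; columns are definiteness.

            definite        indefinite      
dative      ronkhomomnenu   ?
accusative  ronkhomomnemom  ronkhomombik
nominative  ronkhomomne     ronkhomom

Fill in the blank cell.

Attach number singular -om → ronkhomuom.
definiteness = indefinite: zero marking, form stays ronkhomuom.
Attach case dative -nu → ronkhomuomnu.
Apply vowel deletion: ronkhomuomnu → ronkhomomnu.
Nasal assimilation: no change.

ronkhomomnu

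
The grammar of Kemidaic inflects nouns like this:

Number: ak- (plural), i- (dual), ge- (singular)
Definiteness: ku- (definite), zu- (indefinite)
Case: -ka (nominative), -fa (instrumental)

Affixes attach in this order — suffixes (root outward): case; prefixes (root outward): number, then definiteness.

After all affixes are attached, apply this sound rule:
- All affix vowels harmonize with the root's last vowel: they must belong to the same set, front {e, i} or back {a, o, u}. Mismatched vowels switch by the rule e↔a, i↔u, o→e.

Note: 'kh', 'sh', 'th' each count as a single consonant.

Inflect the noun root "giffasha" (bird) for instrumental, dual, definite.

Attach number dual i- → igiffasha.
Attach case instrumental -fa → igiffashafa.
Attach definiteness definite ku- → kuigiffashafa.
Apply vowel harmony: kuigiffashafa → kuugiffashafa.

kuugiffashafa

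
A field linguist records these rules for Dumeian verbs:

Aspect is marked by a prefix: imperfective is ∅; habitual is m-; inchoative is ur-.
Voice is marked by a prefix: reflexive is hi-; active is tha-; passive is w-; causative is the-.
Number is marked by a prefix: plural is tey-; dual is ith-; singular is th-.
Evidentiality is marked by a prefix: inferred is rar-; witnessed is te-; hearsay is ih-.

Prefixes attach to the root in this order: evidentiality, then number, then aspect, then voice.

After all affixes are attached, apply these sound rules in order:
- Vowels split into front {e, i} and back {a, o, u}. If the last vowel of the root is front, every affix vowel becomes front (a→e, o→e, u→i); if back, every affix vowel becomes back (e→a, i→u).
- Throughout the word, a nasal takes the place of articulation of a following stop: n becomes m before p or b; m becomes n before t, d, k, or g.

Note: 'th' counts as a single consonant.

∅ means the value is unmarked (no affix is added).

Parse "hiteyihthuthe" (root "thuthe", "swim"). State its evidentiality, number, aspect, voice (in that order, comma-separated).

Segment: hi-tey-ih-thuthe.
evidentiality: ih- → hearsay.
number: tey- → plural.
aspect: ∅ → imperfective.
voice: hi- → reflexive.

hearsay, plural, imperfective, reflexive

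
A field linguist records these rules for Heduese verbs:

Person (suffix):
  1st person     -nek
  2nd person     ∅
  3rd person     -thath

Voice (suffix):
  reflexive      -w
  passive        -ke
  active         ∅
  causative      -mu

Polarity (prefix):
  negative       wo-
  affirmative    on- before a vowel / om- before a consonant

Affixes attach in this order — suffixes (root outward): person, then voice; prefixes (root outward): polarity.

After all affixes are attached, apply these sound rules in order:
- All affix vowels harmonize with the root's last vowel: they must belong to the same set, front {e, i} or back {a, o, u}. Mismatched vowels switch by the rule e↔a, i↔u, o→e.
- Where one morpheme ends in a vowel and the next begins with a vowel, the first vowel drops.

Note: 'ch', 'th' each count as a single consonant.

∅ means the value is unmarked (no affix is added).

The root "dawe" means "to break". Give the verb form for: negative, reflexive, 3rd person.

wedawethethw

Attach polarity negative wo- → wodawe.
Attach person 3rd person -thath → wodawethath.
Attach voice reflexive -w → wodawethathw.
Apply vowel harmony: wodawethathw → wedawethethw.
Vowel deletion: no change.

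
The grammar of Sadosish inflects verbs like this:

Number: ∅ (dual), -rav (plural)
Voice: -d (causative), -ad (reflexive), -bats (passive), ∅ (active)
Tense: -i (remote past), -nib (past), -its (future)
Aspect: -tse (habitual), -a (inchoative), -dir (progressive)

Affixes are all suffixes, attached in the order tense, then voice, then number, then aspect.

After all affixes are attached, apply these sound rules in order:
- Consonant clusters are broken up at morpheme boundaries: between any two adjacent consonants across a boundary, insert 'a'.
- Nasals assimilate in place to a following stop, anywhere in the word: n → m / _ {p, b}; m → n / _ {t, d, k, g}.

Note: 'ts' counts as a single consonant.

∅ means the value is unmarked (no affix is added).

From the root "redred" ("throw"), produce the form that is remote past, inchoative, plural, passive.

Attach tense remote past -i → redredi.
Attach voice passive -bats → redredibats.
Attach number plural -rav → redredibatsrav.
Attach aspect inchoative -a → redredibatsrava.
Apply epenthesis: redredibatsrava → redredibatsarava.
Nasal assimilation: no change.

redredibatsarava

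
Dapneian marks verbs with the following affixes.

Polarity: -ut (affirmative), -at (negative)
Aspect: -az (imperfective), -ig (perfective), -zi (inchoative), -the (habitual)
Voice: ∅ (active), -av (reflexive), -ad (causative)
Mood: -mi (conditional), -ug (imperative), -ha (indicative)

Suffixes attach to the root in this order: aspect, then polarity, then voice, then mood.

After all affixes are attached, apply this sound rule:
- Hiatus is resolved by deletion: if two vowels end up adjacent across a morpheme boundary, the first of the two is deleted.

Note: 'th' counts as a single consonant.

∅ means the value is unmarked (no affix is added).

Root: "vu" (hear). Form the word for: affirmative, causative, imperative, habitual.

vuthutadug

Attach aspect habitual -the → vuthe.
Attach polarity affirmative -ut → vutheut.
Attach voice causative -ad → vutheutad.
Attach mood imperative -ug → vutheutadug.
Apply vowel deletion: vutheutadug → vuthutadug.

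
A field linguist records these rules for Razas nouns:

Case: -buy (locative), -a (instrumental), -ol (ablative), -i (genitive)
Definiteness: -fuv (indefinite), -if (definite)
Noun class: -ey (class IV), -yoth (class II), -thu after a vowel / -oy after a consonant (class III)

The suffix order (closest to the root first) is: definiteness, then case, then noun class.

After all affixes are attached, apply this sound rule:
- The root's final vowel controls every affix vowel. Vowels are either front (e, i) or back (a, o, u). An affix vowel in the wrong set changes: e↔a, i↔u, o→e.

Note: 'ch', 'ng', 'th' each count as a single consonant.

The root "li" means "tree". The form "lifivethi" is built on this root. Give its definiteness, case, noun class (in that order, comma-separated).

indefinite, instrumental, class III

Segment: li-fuv-a-thu.
definiteness: -fuv → indefinite.
case: -a → instrumental.
noun class: -thu/oy → class III.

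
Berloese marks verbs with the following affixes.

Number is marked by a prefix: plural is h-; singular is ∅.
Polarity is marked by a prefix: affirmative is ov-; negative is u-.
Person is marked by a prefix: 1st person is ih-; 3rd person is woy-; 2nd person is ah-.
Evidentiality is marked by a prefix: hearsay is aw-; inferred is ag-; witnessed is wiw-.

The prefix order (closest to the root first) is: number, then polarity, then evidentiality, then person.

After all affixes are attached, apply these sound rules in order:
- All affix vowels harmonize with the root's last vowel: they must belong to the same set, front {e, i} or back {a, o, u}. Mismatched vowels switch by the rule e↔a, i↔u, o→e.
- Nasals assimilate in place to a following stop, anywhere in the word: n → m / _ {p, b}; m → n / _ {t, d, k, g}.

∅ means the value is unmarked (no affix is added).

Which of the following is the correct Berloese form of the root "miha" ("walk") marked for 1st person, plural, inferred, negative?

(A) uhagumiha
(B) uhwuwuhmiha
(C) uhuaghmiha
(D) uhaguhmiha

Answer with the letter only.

Attach number plural h- → hmiha.
Attach polarity negative u- → uhmiha.
Attach evidentiality inferred ag- → aguhmiha.
Attach person 1st person ih- → ihaguhmiha.
Apply vowel harmony: ihaguhmiha → uhaguhmiha.
Nasal assimilation: no change.
So the correct form is uhaguhmiha, option (D).
(C) uhuaghmiha is wrong: it has the affixes in the wrong order.
(A) uhagumiha is wrong: it uses singular instead of plural for number.
(B) uhwuwuhmiha is wrong: it uses witnessed instead of inferred for evidentiality.

D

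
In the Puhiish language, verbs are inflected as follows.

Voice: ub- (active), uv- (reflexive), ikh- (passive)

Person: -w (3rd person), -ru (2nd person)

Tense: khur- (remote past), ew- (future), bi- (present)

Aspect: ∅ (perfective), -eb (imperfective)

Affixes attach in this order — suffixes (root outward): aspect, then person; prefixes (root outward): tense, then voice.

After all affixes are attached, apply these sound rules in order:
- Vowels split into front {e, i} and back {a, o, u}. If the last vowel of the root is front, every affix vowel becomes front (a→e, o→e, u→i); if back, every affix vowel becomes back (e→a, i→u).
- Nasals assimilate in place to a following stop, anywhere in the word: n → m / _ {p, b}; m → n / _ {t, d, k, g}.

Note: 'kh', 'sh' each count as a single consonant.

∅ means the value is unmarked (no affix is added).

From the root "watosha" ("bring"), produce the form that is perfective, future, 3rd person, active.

ubawwatoshaw

Attach tense future ew- → ewwatosha.
aspect = perfective: zero marking, form stays ewwatosha.
Attach voice active ub- → ubewwatosha.
Attach person 3rd person -w → ubewwatoshaw.
Apply vowel harmony: ubewwatoshaw → ubawwatoshaw.
Nasal assimilation: no change.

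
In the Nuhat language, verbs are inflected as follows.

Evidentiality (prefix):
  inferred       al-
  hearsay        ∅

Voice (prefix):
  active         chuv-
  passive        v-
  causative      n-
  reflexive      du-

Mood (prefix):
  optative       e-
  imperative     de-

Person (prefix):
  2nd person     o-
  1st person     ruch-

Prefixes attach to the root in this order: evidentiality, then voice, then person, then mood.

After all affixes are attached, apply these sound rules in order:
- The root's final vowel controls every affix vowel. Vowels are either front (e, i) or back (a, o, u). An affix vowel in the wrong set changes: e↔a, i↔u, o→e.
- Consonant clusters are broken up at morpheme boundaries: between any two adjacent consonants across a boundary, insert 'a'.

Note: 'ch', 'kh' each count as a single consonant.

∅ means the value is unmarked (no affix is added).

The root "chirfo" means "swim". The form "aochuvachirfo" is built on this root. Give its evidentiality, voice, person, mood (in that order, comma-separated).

hearsay, active, 2nd person, optative

Segment: e-o-chuv-chirfo.
evidentiality: ∅ → hearsay.
voice: chuv- → active.
person: o- → 2nd person.
mood: e- → optative.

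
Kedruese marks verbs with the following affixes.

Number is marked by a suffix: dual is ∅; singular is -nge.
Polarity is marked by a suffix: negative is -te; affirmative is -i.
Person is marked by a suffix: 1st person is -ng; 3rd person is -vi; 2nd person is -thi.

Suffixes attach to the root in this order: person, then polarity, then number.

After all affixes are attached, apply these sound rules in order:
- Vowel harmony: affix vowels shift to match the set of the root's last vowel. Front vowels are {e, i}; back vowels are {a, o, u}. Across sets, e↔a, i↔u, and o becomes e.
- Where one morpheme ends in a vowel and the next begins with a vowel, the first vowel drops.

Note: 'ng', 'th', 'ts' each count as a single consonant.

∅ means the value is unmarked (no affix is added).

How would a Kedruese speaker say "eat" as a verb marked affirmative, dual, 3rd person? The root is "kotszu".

Attach person 3rd person -vi → kotszuvi.
Attach polarity affirmative -i → kotszuvii.
number = dual: zero marking, form stays kotszuvii.
Apply vowel harmony: kotszuvii → kotszuvuu.
Apply vowel deletion: kotszuvuu → kotszuvu.

kotszuvu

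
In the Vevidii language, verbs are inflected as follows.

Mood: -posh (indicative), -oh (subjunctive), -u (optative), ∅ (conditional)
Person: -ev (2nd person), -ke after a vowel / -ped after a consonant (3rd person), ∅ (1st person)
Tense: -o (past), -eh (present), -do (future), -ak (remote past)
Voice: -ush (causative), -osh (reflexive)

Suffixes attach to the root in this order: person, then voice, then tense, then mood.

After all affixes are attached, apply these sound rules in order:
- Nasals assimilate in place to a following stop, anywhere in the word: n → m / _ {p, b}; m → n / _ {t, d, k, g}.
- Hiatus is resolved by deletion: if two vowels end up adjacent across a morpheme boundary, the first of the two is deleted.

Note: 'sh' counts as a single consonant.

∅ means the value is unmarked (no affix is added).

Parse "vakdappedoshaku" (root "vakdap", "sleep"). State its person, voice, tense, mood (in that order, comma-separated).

3rd person, reflexive, remote past, optative

Segment: vakdap-ped-osh-ak-u.
person: -ke/ped → 3rd person.
voice: -osh → reflexive.
tense: -ak → remote past.
mood: -u → optative.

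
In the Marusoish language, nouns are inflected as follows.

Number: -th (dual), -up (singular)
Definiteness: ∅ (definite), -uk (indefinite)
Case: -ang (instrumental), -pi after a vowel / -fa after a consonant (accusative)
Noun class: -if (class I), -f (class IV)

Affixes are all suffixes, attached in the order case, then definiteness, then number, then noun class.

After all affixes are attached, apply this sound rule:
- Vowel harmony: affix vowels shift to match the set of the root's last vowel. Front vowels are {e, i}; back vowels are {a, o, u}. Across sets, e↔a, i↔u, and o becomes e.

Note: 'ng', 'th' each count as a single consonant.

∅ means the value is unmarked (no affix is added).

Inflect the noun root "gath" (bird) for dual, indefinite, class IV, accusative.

gathfaukthf

Attach case accusative -fa (after consonant 'th') → gathfa.
Attach definiteness indefinite -uk → gathfauk.
Attach number dual -th → gathfaukth.
Attach noun class class IV -f → gathfaukthf.
Vowel harmony: no change.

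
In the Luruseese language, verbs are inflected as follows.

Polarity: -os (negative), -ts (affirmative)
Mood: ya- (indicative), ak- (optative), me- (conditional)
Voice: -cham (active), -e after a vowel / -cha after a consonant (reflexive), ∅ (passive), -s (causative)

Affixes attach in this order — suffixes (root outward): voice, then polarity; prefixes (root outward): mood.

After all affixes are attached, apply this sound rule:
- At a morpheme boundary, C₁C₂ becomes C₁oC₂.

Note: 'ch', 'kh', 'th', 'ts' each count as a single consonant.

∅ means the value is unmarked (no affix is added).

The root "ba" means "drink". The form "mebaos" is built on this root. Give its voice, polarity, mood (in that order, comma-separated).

passive, negative, conditional

Segment: me-ba-os.
voice: ∅ → passive.
polarity: -os → negative.
mood: me- → conditional.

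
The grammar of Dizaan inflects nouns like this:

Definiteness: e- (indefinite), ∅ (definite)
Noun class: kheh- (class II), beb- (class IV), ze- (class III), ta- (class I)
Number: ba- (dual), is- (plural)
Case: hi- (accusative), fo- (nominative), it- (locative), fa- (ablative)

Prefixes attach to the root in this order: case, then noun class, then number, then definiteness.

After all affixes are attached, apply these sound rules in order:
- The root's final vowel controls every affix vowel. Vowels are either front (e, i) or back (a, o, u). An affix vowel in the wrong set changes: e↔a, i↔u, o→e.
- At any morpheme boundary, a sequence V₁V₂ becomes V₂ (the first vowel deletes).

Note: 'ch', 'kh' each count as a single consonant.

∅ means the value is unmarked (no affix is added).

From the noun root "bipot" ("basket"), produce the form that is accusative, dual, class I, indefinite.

abatahubipot

Attach case accusative hi- → hibipot.
Attach noun class class I ta- → tahibipot.
Attach number dual ba- → batahibipot.
Attach definiteness indefinite e- → ebatahibipot.
Apply vowel harmony: ebatahibipot → abatahubipot.
Vowel deletion: no change.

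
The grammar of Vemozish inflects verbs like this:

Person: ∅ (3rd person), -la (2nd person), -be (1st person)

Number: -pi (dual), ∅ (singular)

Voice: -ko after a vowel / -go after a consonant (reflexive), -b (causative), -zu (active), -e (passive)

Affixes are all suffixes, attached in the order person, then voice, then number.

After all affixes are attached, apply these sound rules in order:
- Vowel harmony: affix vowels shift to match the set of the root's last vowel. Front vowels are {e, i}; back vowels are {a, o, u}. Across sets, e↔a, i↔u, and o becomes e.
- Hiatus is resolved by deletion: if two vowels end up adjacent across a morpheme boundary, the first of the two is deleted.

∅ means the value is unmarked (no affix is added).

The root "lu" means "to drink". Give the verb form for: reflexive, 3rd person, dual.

lukopu

person = 3rd person: zero marking, form stays lu.
Attach voice reflexive -ko (after vowel 'u') → luko.
Attach number dual -pi → lukopi.
Apply vowel harmony: lukopi → lukopu.
Vowel deletion: no change.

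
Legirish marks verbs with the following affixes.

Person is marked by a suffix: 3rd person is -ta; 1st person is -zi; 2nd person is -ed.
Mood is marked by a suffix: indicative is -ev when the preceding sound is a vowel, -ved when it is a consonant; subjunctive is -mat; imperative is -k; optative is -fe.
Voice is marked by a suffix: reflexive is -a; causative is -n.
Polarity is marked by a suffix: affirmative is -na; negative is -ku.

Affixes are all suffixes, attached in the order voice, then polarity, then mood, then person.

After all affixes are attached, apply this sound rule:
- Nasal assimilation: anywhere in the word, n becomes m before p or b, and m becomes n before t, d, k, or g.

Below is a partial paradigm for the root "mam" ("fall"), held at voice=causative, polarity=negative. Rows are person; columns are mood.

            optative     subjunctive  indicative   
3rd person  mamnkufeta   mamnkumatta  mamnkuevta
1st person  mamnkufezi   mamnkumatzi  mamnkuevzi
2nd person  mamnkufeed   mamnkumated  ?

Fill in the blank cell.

Attach voice causative -n → mamn.
Attach polarity negative -ku → mamnku.
Attach mood indicative -ev (after vowel 'u') → mamnkuev.
Attach person 2nd person -ed → mamnkueved.
Nasal assimilation: no change.

mamnkueved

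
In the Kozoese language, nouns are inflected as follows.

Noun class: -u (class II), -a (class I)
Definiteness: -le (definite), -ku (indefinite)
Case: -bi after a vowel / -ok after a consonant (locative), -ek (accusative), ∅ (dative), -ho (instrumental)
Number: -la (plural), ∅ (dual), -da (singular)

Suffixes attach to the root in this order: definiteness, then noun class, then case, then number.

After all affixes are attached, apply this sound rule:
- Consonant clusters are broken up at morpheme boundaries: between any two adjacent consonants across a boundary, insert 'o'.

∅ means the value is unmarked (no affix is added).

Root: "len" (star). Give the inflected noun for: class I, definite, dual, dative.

Attach definiteness definite -le → lenle.
Attach noun class class I -a → lenlea.
case = dative: zero marking, form stays lenlea.
number = dual: zero marking, form stays lenlea.
Apply epenthesis: lenlea → lenolea.

lenolea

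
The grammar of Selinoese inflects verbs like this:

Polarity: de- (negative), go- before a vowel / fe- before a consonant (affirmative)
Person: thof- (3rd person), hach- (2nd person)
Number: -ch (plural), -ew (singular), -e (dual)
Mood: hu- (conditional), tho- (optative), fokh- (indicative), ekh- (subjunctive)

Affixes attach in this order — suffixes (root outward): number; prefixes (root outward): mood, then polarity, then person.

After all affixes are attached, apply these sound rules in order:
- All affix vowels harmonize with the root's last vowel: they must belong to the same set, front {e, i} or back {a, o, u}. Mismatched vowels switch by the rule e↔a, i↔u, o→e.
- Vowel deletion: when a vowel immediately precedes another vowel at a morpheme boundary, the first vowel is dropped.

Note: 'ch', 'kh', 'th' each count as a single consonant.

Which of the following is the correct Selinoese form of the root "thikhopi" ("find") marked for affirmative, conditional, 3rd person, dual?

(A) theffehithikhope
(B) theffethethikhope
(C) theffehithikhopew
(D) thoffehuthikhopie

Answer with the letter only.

A

Attach mood conditional hu- → huthikhopi.
Attach number dual -e → huthikhopie.
Attach polarity affirmative fe- (before consonant 'h') → fehuthikhopie.
Attach person 3rd person thof- → thoffehuthikhopie.
Apply vowel harmony: thoffehuthikhopie → theffehithikhopie.
Apply vowel deletion: theffehithikhopie → theffehithikhope.
So the correct form is theffehithikhope, option (A).
(D) thoffehuthikhopie is wrong: it fails to apply the sound rule(s).
(C) theffehithikhopew is wrong: it uses singular instead of dual for number.
(B) theffethethikhope is wrong: it uses optative instead of conditional for mood.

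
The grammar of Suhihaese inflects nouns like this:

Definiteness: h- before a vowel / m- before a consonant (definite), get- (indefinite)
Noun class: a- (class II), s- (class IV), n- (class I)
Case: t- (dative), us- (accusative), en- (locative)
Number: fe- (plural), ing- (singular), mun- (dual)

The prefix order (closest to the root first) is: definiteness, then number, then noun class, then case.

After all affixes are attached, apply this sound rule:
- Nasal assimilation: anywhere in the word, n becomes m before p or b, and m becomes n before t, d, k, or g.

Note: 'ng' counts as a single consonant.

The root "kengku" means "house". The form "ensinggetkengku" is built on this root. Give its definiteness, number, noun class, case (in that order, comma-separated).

indefinite, singular, class IV, locative

Segment: en-s-ing-get-kengku.
definiteness: get- → indefinite.
number: ing- → singular.
noun class: s- → class IV.
case: en- → locative.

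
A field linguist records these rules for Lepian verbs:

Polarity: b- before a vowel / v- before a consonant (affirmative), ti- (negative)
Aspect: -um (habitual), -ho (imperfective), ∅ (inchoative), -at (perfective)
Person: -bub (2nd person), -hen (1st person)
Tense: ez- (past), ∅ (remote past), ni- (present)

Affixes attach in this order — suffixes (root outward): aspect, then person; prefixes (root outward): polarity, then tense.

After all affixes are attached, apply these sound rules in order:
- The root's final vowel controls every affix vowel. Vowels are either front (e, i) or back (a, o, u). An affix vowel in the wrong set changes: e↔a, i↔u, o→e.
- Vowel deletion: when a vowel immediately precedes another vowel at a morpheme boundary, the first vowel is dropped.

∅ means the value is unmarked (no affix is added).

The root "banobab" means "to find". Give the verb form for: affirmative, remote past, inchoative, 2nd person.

vbanobabbub

aspect = inchoative: zero marking, form stays banobab.
Attach polarity affirmative v- (before consonant 'b') → vbanobab.
Attach person 2nd person -bub → vbanobabbub.
tense = remote past: zero marking, form stays vbanobabbub.
Vowel harmony: no change.
Vowel deletion: no change.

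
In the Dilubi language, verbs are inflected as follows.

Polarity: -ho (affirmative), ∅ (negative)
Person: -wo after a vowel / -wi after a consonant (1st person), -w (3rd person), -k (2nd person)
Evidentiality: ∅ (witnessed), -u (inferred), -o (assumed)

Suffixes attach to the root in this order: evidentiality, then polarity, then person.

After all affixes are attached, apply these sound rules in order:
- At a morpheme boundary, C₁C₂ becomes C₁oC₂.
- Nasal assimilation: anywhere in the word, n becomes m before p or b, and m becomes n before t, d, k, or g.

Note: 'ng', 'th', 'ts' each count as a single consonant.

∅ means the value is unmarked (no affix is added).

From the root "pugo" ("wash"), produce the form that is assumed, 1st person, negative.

Attach evidentiality assumed -o → pugoo.
polarity = negative: zero marking, form stays pugoo.
Attach person 1st person -wo (after vowel 'o') → pugoowo.
Epenthesis: no change.
Nasal assimilation: no change.

pugoowo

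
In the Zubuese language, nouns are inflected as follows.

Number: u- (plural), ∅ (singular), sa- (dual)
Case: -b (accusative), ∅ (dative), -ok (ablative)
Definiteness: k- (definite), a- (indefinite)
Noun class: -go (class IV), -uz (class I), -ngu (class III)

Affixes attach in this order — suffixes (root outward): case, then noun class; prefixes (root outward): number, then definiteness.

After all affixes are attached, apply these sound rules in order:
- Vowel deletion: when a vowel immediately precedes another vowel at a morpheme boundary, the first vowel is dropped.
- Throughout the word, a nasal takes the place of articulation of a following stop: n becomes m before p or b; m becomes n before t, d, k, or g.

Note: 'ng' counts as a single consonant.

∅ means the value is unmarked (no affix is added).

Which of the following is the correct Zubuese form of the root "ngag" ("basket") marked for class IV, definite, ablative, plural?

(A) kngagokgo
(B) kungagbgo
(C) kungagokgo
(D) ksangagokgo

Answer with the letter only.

C

Attach case ablative -ok → ngagok.
Attach noun class class IV -go → ngagokgo.
Attach number plural u- → ungagokgo.
Attach definiteness definite k- → kungagokgo.
Vowel deletion: no change.
Nasal assimilation: no change.
So the correct form is kungagokgo, option (C).
(B) kungagbgo is wrong: it uses accusative instead of ablative for case.
(D) ksangagokgo is wrong: it uses dual instead of plural for number.
(A) kngagokgo is wrong: it uses singular instead of plural for number.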